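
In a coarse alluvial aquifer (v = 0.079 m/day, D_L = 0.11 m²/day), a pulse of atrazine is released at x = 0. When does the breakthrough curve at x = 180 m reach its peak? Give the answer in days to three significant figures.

2260 days

For the 1D instantaneous-source solution, setting ∂C/∂t = 0 at fixed x gives v²t² + 2Dt − x² = 0, so t = (√(D² + v²x²) − D)/v².
√(D² + v²x²) = √(0.11² + 0.079² × 180²) = 14.22; v² = 0.006241.
t = (14.22 − 0.11)/0.006241 = 2260 days (vs. the pure-advection estimate x/v = 2280 d).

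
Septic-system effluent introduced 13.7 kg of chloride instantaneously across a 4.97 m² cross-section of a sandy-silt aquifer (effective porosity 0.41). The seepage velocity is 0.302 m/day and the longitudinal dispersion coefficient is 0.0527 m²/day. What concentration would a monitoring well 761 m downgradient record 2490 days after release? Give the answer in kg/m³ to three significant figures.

0.142 kg/m³

For an instantaneous plane source, C(x,t) = M/(n_e·A·√(4πDt)) · exp(−(x−vt)²/(4Dt)), with n_e·A the pore (flow) area.
Plume center vt = 0.302 × 2490 = 751.98 m, so the well at 761 m is 9.02 m downgradient of the peak.
√(4πDt) = 40.61 m, giving peak height M/(n_e·A·√(4πDt)) = 13.7/(0.41 × 4.97 × 40.61) = 0.1656 kg/m³.
(x−vt)²/(4Dt) = (9.02)²/(4 × 0.0527 × 2490) = 0.1550; exp(−0.1550) = 0.8564.
C = 0.1656 × 0.8564 = 0.142 kg/m³.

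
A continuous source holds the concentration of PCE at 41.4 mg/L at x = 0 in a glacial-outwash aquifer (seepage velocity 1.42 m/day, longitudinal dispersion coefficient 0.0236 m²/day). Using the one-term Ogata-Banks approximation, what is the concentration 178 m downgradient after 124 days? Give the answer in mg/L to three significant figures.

For a continuous step input, C/C₀ ≈ ½·erfc((x−vt)/(2√(Dt))).
vt = 1.42 × 124 = 176.08 m and 2√(Dt) = 2√(0.0236 × 124) = 3.421 m.
Argument (x−vt)/(2√(Dt)) = (178 − 176.08)/3.421 = 0.5612; ½·erfc(0.5612) = 0.2137.
C = 41.4 × 0.2137 = 8.85 mg/L.

8.85 mg/L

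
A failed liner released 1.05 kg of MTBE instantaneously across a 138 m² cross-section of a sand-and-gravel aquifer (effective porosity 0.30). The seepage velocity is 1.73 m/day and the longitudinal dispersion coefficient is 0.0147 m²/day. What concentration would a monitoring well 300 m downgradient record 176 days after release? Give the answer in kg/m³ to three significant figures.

For an instantaneous plane source, C(x,t) = M/(n_e·A·√(4πDt)) · exp(−(x−vt)²/(4Dt)), with n_e·A the pore (flow) area.
Plume center vt = 1.73 × 176 = 304.48 m, so the well at 300 m is 4.48 m upgradient of the peak.
√(4πDt) = 5.702 m, giving peak height M/(n_e·A·√(4πDt)) = 1.05/(0.30 × 138 × 5.702) = 0.004448 kg/m³.
(x−vt)²/(4Dt) = (-4.48)²/(4 × 0.0147 × 176) = 1.939; exp(−1.939) = 0.1438.
C = 0.004448 × 0.1438 = 0.000640 kg/m³.

0.000640 kg/m³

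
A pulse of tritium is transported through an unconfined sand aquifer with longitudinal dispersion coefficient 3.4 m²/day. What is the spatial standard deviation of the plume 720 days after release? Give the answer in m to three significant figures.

Dispersive spreading gives a Gaussian with σ² = 2Dt; advection only shifts the center.
σ = √(2 × 3.4 × 720) = 70.0 m.

70.0 m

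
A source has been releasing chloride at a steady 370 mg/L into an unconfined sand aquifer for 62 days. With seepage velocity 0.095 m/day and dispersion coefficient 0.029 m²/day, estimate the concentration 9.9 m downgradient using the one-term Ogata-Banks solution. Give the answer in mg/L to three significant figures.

6.38 mg/L

For a continuous step input, C/C₀ ≈ ½·erfc((x−vt)/(2√(Dt))).
vt = 0.095 × 62 = 5.89 m and 2√(Dt) = 2√(0.029 × 62) = 2.682 m.
Argument (x−vt)/(2√(Dt)) = (9.9 − 5.89)/2.682 = 1.495; ½·erfc(1.495) = 0.01725.
C = 370 × 0.01725 = 6.38 mg/L.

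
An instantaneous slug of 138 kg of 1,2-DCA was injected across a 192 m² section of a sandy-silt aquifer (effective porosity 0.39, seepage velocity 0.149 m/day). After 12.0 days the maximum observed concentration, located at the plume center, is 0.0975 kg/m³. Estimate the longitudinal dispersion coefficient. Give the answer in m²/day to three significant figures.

At the plume center C_max = M/(n_e·A·√(4πDt)), so D = M²/(4πt·(n_e·A·C_max)²).
n_e·A·C_max = 0.39 × 192 × 0.0975 = 7.301 kg/m.
D = 138²/(4π × 12.0 × 7.301²) = 2.37 m²/day.

2.37 m²/day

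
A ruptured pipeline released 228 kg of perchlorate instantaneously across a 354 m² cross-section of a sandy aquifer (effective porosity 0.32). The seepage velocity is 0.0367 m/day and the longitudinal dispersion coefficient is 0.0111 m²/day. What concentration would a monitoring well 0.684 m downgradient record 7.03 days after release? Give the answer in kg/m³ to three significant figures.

1.14 kg/m³

For an instantaneous plane source, C(x,t) = M/(n_e·A·√(4πDt)) · exp(−(x−vt)²/(4Dt)), with n_e·A the pore (flow) area.
Plume center vt = 0.0367 × 7.03 = 0.258001 m, so the well at 0.684 m is 0.425999 m downgradient of the peak.
√(4πDt) = 0.9902 m, giving peak height M/(n_e·A·√(4πDt)) = 228/(0.32 × 354 × 0.9902) = 2.033 kg/m³.
(x−vt)²/(4Dt) = (0.425999)²/(4 × 0.0111 × 7.03) = 0.5814; exp(−0.5814) = 0.5591.
C = 2.033 × 0.5591 = 1.14 kg/m³.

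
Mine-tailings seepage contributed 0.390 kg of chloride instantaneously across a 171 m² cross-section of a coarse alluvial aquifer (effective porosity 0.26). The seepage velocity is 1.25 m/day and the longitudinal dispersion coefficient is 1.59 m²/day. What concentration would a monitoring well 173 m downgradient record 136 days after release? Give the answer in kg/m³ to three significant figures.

For an instantaneous plane source, C(x,t) = M/(n_e·A·√(4πDt)) · exp(−(x−vt)²/(4Dt)), with n_e·A the pore (flow) area.
Plume center vt = 1.25 × 136 = 170 m, so the well at 173 m is 3 m downgradient of the peak.
√(4πDt) = 52.13 m, giving peak height M/(n_e·A·√(4πDt)) = 0.390/(0.26 × 171 × 52.13) = 0.0001683 kg/m³.
(x−vt)²/(4Dt) = (3)²/(4 × 1.59 × 136) = 0.01041; exp(−0.01041) = 0.9896.
C = 0.0001683 × 0.9896 = 0.000167 kg/m³.

0.000167 kg/m³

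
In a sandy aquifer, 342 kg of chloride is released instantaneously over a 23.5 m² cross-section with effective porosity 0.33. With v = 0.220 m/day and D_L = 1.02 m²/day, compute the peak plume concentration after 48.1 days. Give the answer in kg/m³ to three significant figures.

1.78 kg/m³

The peak of an instantaneous 1D plume sits at x = vt; there the Gaussian factor is 1 and C_max = M/(n_e·A·√(4πDt)), where n_e·A is the pore area the mass is dissolved in.
√(4πDt) = √(4π × 1.02 × 48.1) = 24.83 m, so C_max = 342/(0.33 × 23.5 × 24.83) = 1.78 kg/m³.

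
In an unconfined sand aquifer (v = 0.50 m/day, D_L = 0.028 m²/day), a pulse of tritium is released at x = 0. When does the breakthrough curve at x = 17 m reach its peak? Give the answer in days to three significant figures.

33.9 days

For the 1D instantaneous-source solution, setting ∂C/∂t = 0 at fixed x gives v²t² + 2Dt − x² = 0, so t = (√(D² + v²x²) − D)/v².
√(D² + v²x²) = √(0.028² + 0.50² × 17²) = 8.500; v² = 0.25.
t = (8.500 − 0.028)/0.25 = 33.9 days (vs. the pure-advection estimate x/v = 34.0 d).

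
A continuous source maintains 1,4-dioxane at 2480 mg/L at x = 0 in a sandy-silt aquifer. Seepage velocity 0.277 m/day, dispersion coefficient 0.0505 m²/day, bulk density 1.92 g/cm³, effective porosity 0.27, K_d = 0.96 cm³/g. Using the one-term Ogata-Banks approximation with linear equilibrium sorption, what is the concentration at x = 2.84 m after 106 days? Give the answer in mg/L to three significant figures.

1940 mg/L

Retardation factor R = 1 + ρ_b·K_d/n = 1 + 1.92 × 0.96/0.27 = 7.827.
Sorption retards both mechanisms: v_R = v/R = 0.03539 m/day, D_R = D/R = 0.006452 m²/day.
v_R·t = 0.03539 × 106 = 3.75134 m; 2√(D_R t) = 1.654 m; argument = (2.84 − 3.75134)/1.654 = -0.5510.
C = C₀ × ½·erfc(-0.5510) = 2480 × 0.7821 = 1940 mg/L.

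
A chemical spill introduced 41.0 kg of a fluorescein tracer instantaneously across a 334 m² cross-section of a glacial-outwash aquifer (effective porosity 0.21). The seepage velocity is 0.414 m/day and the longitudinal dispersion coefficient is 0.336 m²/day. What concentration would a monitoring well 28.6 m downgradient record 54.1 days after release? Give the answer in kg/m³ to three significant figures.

For an instantaneous plane source, C(x,t) = M/(n_e·A·√(4πDt)) · exp(−(x−vt)²/(4Dt)), with n_e·A the pore (flow) area.
Plume center vt = 0.414 × 54.1 = 22.3974 m, so the well at 28.6 m is 6.2026 m downgradient of the peak.
√(4πDt) = 15.11 m, giving peak height M/(n_e·A·√(4πDt)) = 41.0/(0.21 × 334 × 15.11) = 0.03869 kg/m³.
(x−vt)²/(4Dt) = (6.2026)²/(4 × 0.336 × 54.1) = 0.5291; exp(−0.5291) = 0.5891.
C = 0.03869 × 0.5891 = 0.0228 kg/m³.

0.0228 kg/m³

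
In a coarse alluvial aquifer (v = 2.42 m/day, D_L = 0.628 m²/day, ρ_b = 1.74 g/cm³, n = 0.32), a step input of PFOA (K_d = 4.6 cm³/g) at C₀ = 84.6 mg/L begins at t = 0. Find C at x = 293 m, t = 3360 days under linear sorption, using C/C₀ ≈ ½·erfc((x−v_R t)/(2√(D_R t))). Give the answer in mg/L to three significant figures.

79.4 mg/L

Retardation factor R = 1 + ρ_b·K_d/n = 1 + 1.74 × 4.6/0.32 = 26.01.
Sorption retards both mechanisms: v_R = v/R = 0.09304 m/day, D_R = D/R = 0.02414 m²/day.
v_R·t = 0.09304 × 3360 = 312.6144 m; 2√(D_R t) = 18.01 m; argument = (293 − 312.6144)/18.01 = -1.089.
C = C₀ × ½·erfc(-1.089) = 84.6 × 0.9382 = 79.4 mg/L.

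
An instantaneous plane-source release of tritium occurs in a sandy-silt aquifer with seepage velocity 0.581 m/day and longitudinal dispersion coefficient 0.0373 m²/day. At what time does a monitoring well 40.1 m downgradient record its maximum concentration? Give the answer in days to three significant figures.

For the 1D instantaneous-source solution, setting ∂C/∂t = 0 at fixed x gives v²t² + 2Dt − x² = 0, so t = (√(D² + v²x²) − D)/v².
√(D² + v²x²) = √(0.0373² + 0.581² × 40.1²) = 23.30; v² = 0.337561.
t = (23.30 − 0.0373)/0.337561 = 68.9 days (vs. the pure-advection estimate x/v = 69.0 d).

68.9 days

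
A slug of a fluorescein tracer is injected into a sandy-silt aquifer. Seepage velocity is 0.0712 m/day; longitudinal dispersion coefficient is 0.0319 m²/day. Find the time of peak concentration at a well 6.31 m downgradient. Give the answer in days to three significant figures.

82.6 days

For the 1D instantaneous-source solution, setting ∂C/∂t = 0 at fixed x gives v²t² + 2Dt − x² = 0, so t = (√(D² + v²x²) − D)/v².
√(D² + v²x²) = √(0.0319² + 0.0712² × 6.31²) = 0.4504; v² = 0.00506944.
t = (0.4504 − 0.0319)/0.00506944 = 82.6 days (vs. the pure-advection estimate x/v = 88.6 d).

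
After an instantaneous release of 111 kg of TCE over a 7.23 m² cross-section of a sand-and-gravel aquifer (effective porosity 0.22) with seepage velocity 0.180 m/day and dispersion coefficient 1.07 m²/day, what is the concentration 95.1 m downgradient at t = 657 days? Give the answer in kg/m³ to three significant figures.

For an instantaneous plane source, C(x,t) = M/(n_e·A·√(4πDt)) · exp(−(x−vt)²/(4Dt)), with n_e·A the pore (flow) area.
Plume center vt = 0.180 × 657 = 118.26 m, so the well at 95.1 m is 23.16 m upgradient of the peak.
√(4πDt) = 93.99 m, giving peak height M/(n_e·A·√(4πDt)) = 111/(0.22 × 7.23 × 93.99) = 0.7425 kg/m³.
(x−vt)²/(4Dt) = (-23.16)²/(4 × 1.07 × 657) = 0.1908; exp(−0.1908) = 0.8263.
C = 0.7425 × 0.8263 = 0.614 kg/m³.

0.614 kg/m³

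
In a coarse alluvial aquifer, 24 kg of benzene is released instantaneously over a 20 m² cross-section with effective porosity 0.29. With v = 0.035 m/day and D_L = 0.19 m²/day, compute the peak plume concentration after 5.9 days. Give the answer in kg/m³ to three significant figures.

The peak of an instantaneous 1D plume sits at x = vt; there the Gaussian factor is 1 and C_max = M/(n_e·A·√(4πDt)), where n_e·A is the pore area the mass is dissolved in.
√(4πDt) = √(4π × 0.19 × 5.9) = 3.753 m, so C_max = 24/(0.29 × 20 × 3.753) = 1.10 kg/m³.

1.10 kg/m³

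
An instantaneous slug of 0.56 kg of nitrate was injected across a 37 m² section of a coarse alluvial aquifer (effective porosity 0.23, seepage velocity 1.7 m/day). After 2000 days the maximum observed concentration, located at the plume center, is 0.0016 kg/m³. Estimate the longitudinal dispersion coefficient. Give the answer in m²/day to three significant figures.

At the plume center C_max = M/(n_e·A·√(4πDt)), so D = M²/(4πt·(n_e·A·C_max)²).
n_e·A·C_max = 0.23 × 37 × 0.0016 = 0.01362 kg/m.
D = 0.56²/(4π × 2000 × 0.01362²) = 0.0673 m²/day.

0.0673 m²/day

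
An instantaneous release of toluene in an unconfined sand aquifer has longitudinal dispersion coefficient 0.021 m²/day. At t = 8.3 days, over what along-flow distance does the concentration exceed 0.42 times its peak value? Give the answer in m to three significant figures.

The plume is Gaussian with σ = √(2Dt) = √(2 × 0.021 × 8.3) = 0.5904 m.
C/C_peak = exp(−Δx²/(2σ²)) = 0.42 ⇒ Δx = σ·√(−2 ln 0.42) = 0.5904 × 1.317 = 0.7776 m.
Width = 2Δx = 1.56 m.

1.56 m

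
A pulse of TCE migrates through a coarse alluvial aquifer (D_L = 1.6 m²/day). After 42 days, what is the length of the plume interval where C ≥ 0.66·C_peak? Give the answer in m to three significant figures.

21.1 m

The plume is Gaussian with σ = √(2Dt) = √(2 × 1.6 × 42) = 11.59 m.
C/C_peak = exp(−Δx²/(2σ²)) = 0.66 ⇒ Δx = σ·√(−2 ln 0.66) = 11.59 × 0.9116 = 10.57 m.
Width = 2Δx = 21.1 m.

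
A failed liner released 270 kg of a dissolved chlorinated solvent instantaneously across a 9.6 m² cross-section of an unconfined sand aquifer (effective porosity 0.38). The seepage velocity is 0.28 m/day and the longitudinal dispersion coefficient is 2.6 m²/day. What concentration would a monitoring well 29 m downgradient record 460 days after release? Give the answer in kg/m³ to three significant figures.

0.0753 kg/m³

For an instantaneous plane source, C(x,t) = M/(n_e·A·√(4πDt)) · exp(−(x−vt)²/(4Dt)), with n_e·A the pore (flow) area.
Plume center vt = 0.28 × 460 = 128.8 m, so the well at 29 m is 99.8 m upgradient of the peak.
√(4πDt) = 122.6 m, giving peak height M/(n_e·A·√(4πDt)) = 270/(0.38 × 9.6 × 122.6) = 0.6037 kg/m³.
(x−vt)²/(4Dt) = (-99.8)²/(4 × 2.6 × 460) = 2.082; exp(−2.082) = 0.1247.
C = 0.6037 × 0.1247 = 0.0753 kg/m³.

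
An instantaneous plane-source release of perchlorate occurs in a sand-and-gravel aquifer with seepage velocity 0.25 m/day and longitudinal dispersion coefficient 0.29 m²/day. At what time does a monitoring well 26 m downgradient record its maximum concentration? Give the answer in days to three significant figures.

For the 1D instantaneous-source solution, setting ∂C/∂t = 0 at fixed x gives v²t² + 2Dt − x² = 0, so t = (√(D² + v²x²) − D)/v².
√(D² + v²x²) = √(0.29² + 0.25² × 26²) = 6.506; v² = 0.0625.
t = (6.506 − 0.29)/0.0625 = 99.5 days (vs. the pure-advection estimate x/v = 104 d).

99.5 days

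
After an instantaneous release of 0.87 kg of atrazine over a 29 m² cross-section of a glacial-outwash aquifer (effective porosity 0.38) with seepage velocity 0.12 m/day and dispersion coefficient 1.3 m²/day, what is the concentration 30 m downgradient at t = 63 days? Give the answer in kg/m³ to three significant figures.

For an instantaneous plane source, C(x,t) = M/(n_e·A·√(4πDt)) · exp(−(x−vt)²/(4Dt)), with n_e·A the pore (flow) area.
Plume center vt = 0.12 × 63 = 7.56 m, so the well at 30 m is 22.44 m downgradient of the peak.
√(4πDt) = 32.08 m, giving peak height M/(n_e·A·√(4πDt)) = 0.87/(0.38 × 29 × 32.08) = 0.002461 kg/m³.
(x−vt)²/(4Dt) = (22.44)²/(4 × 1.3 × 63) = 1.537; exp(−1.537) = 0.2150.
C = 0.002461 × 0.2150 = 0.000529 kg/m³.

0.000529 kg/m³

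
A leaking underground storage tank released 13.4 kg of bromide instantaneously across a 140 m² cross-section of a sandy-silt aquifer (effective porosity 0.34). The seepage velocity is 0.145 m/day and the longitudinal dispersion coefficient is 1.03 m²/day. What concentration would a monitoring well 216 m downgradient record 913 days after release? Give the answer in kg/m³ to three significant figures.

0.000404 kg/m³

For an instantaneous plane source, C(x,t) = M/(n_e·A·√(4πDt)) · exp(−(x−vt)²/(4Dt)), with n_e·A the pore (flow) area.
Plume center vt = 0.145 × 913 = 132.385 m, so the well at 216 m is 83.615 m downgradient of the peak.
√(4πDt) = 108.7 m, giving peak height M/(n_e·A·√(4πDt)) = 13.4/(0.34 × 140 × 108.7) = 0.002590 kg/m³.
(x−vt)²/(4Dt) = (83.615)²/(4 × 1.03 × 913) = 1.859; exp(−1.859) = 0.1558.
C = 0.002590 × 0.1558 = 0.000404 kg/m³.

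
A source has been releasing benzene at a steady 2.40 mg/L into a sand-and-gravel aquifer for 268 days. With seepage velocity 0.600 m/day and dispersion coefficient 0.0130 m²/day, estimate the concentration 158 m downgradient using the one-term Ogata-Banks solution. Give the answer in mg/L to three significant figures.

For a continuous step input, C/C₀ ≈ ½·erfc((x−vt)/(2√(Dt))).
vt = 0.600 × 268 = 160.8 m and 2√(Dt) = 2√(0.0130 × 268) = 3.733 m.
Argument (x−vt)/(2√(Dt)) = (158 − 160.8)/3.733 = -0.7501; ½·erfc(-0.7501) = 0.8556.
C = 2.40 × 0.8556 = 2.05 mg/L.

2.05 mg/L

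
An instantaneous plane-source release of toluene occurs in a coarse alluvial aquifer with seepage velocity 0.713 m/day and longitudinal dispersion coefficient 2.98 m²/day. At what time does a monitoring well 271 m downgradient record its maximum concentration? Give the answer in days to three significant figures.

374 days

For the 1D instantaneous-source solution, setting ∂C/∂t = 0 at fixed x gives v²t² + 2Dt − x² = 0, so t = (√(D² + v²x²) − D)/v².
√(D² + v²x²) = √(2.98² + 0.713² × 271²) = 193.2; v² = 0.508369.
t = (193.2 − 2.98)/0.508369 = 374 days (vs. the pure-advection estimate x/v = 380 d).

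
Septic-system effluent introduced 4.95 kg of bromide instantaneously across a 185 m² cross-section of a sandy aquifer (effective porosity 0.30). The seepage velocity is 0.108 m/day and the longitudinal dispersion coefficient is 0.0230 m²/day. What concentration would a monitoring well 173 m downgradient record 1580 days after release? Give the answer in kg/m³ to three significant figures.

0.00402 kg/m³

For an instantaneous plane source, C(x,t) = M/(n_e·A·√(4πDt)) · exp(−(x−vt)²/(4Dt)), with n_e·A the pore (flow) area.
Plume center vt = 0.108 × 1580 = 170.64 m, so the well at 173 m is 2.36 m downgradient of the peak.
√(4πDt) = 21.37 m, giving peak height M/(n_e·A·√(4πDt)) = 4.95/(0.30 × 185 × 21.37) = 0.004174 kg/m³.
(x−vt)²/(4Dt) = (2.36)²/(4 × 0.0230 × 1580) = 0.03832; exp(−0.03832) = 0.9624.
C = 0.004174 × 0.9624 = 0.00402 kg/m³.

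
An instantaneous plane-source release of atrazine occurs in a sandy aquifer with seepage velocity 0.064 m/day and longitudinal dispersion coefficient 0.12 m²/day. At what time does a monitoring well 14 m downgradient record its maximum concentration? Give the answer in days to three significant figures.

For the 1D instantaneous-source solution, setting ∂C/∂t = 0 at fixed x gives v²t² + 2Dt − x² = 0, so t = (√(D² + v²x²) − D)/v².
√(D² + v²x²) = √(0.12² + 0.064² × 14²) = 0.9040; v² = 0.004096.
t = (0.9040 − 0.12)/0.004096 = 191 days (vs. the pure-advection estimate x/v = 219 d).

191 days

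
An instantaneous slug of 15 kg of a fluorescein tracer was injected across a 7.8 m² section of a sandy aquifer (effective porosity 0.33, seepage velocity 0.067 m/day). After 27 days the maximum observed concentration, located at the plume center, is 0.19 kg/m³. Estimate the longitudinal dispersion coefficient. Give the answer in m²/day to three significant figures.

2.77 m²/day

At the plume center C_max = M/(n_e·A·√(4πDt)), so D = M²/(4πt·(n_e·A·C_max)²).
n_e·A·C_max = 0.33 × 7.8 × 0.19 = 0.4891 kg/m.
D = 15²/(4π × 27 × 0.4891²) = 2.77 m²/day.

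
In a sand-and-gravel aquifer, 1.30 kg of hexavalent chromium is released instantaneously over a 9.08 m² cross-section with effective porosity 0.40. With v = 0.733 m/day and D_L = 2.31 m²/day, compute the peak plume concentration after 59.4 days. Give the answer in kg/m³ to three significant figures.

The peak of an instantaneous 1D plume sits at x = vt; there the Gaussian factor is 1 and C_max = M/(n_e·A·√(4πDt)), where n_e·A is the pore area the mass is dissolved in.
√(4πDt) = √(4π × 2.31 × 59.4) = 41.52 m, so C_max = 1.30/(0.40 × 9.08 × 41.52) = 0.00862 kg/m³.

0.00862 kg/m³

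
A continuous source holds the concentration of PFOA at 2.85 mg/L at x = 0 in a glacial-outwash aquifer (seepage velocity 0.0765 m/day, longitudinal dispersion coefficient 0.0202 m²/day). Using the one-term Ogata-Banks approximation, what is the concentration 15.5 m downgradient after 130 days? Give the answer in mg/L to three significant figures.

For a continuous step input, C/C₀ ≈ ½·erfc((x−vt)/(2√(Dt))).
vt = 0.0765 × 130 = 9.945 m and 2√(Dt) = 2√(0.0202 × 130) = 3.241 m.
Argument (x−vt)/(2√(Dt)) = (15.5 − 9.945)/3.241 = 1.714; ½·erfc(1.714) = 0.007676.
C = 2.85 × 0.007676 = 0.0219 mg/L.

0.0219 mg/L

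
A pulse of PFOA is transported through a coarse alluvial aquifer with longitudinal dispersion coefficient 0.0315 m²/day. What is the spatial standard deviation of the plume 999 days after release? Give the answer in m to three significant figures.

7.93 m

Dispersive spreading gives a Gaussian with σ² = 2Dt; advection only shifts the center.
σ = √(2 × 0.0315 × 999) = 7.93 m.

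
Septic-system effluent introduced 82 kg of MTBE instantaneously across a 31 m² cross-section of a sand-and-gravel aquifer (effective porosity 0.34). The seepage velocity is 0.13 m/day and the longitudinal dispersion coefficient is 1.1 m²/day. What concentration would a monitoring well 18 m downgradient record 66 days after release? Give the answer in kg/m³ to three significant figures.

0.190 kg/m³

For an instantaneous plane source, C(x,t) = M/(n_e·A·√(4πDt)) · exp(−(x−vt)²/(4Dt)), with n_e·A the pore (flow) area.
Plume center vt = 0.13 × 66 = 8.58 m, so the well at 18 m is 9.42 m downgradient of the peak.
√(4πDt) = 30.20 m, giving peak height M/(n_e·A·√(4πDt)) = 82/(0.34 × 31 × 30.20) = 0.2576 kg/m³.
(x−vt)²/(4Dt) = (9.42)²/(4 × 1.1 × 66) = 0.3056; exp(−0.3056) = 0.7367.
C = 0.2576 × 0.7367 = 0.190 kg/m³.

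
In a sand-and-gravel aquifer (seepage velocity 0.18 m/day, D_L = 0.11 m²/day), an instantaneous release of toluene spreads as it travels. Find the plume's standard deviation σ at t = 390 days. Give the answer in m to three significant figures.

Dispersive spreading gives a Gaussian with σ² = 2Dt; advection only shifts the center.
σ = √(2 × 0.11 × 390) = 9.26 m.

9.26 m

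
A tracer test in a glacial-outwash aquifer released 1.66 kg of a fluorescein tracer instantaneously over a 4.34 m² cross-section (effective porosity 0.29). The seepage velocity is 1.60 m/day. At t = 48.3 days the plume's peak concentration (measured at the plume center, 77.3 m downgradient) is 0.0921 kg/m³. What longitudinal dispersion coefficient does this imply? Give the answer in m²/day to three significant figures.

0.338 m²/day

At the plume center C_max = M/(n_e·A·√(4πDt)), so D = M²/(4πt·(n_e·A·C_max)²).
n_e·A·C_max = 0.29 × 4.34 × 0.0921 = 0.1159 kg/m.
D = 1.66²/(4π × 48.3 × 0.1159²) = 0.338 m²/day.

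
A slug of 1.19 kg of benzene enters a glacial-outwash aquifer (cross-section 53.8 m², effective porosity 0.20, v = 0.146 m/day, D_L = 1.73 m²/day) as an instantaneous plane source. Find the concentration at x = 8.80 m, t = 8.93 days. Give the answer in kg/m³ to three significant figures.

0.00320 kg/m³

For an instantaneous plane source, C(x,t) = M/(n_e·A·√(4πDt)) · exp(−(x−vt)²/(4Dt)), with n_e·A the pore (flow) area.
Plume center vt = 0.146 × 8.93 = 1.30378 m, so the well at 8.80 m is 7.49622 m downgradient of the peak.
√(4πDt) = 13.93 m, giving peak height M/(n_e·A·√(4πDt)) = 1.19/(0.20 × 53.8 × 13.93) = 0.007939 kg/m³.
(x−vt)²/(4Dt) = (7.49622)²/(4 × 1.73 × 8.93) = 0.9093; exp(−0.9093) = 0.4028.
C = 0.007939 × 0.4028 = 0.00320 kg/m³.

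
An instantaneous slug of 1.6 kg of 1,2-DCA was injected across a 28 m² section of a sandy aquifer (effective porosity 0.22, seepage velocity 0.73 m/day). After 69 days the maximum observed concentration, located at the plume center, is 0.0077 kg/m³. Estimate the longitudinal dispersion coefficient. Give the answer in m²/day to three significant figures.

At the plume center C_max = M/(n_e·A·√(4πDt)), so D = M²/(4πt·(n_e·A·C_max)²).
n_e·A·C_max = 0.22 × 28 × 0.0077 = 0.04743 kg/m.
D = 1.6²/(4π × 69 × 0.04743²) = 1.31 m²/day.

1.31 m²/day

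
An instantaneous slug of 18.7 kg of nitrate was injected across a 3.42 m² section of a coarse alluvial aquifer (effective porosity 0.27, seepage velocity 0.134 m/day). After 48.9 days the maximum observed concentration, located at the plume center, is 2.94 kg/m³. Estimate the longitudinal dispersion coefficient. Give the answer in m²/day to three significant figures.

0.0772 m²/day

At the plume center C_max = M/(n_e·A·√(4πDt)), so D = M²/(4πt·(n_e·A·C_max)²).
n_e·A·C_max = 0.27 × 3.42 × 2.94 = 2.715 kg/m.
D = 18.7²/(4π × 48.9 × 2.715²) = 0.0772 m²/day.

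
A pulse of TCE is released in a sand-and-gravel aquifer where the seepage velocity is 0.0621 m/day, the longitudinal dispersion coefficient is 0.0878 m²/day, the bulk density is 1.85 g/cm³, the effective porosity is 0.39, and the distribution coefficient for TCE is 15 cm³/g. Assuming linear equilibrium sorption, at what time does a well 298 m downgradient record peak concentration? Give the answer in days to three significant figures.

345000 days

Retardation factor R = 1 + ρ_b·K_d/n = 1 + 1.85 × 15/0.39 = 72.15.
Sorption retards both mechanisms: v_R = v/R = 0.0008607 m/day, D_R = D/R = 0.001217 m²/day.
Peak time from v_R²t² + 2D_R t − x² = 0: t = (√(D_R² + v_R²x²) − D_R)/v_R².
√(D_R² + v_R²x²) = √(0.001217² + 0.0008607² × 298²) = 0.2565; v_R² = 7.408e-07.
t = (0.2565 − 0.001217)/7.408e-07 = 345000 days.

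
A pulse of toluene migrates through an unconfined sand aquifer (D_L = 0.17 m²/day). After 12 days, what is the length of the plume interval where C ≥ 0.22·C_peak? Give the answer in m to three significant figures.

7.03 m

The plume is Gaussian with σ = √(2Dt) = √(2 × 0.17 × 12) = 2.020 m.
C/C_peak = exp(−Δx²/(2σ²)) = 0.22 ⇒ Δx = σ·√(−2 ln 0.22) = 2.020 × 1.740 = 3.515 m.
Width = 2Δx = 7.03 m.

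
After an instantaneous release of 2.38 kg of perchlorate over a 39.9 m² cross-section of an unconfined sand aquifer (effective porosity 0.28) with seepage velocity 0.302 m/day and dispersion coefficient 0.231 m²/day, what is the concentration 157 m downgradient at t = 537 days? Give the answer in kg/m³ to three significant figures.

For an instantaneous plane source, C(x,t) = M/(n_e·A·√(4πDt)) · exp(−(x−vt)²/(4Dt)), with n_e·A the pore (flow) area.
Plume center vt = 0.302 × 537 = 162.174 m, so the well at 157 m is 5.174 m upgradient of the peak.
√(4πDt) = 39.48 m, giving peak height M/(n_e·A·√(4πDt)) = 2.38/(0.28 × 39.9 × 39.48) = 0.005396 kg/m³.
(x−vt)²/(4Dt) = (-5.174)²/(4 × 0.231 × 537) = 0.05395; exp(−0.05395) = 0.9475.
C = 0.005396 × 0.9475 = 0.00511 kg/m³.

0.00511 kg/m³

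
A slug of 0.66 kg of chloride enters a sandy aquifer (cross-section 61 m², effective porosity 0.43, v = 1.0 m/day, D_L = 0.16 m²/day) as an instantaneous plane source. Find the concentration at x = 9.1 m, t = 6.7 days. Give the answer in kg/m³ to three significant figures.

For an instantaneous plane source, C(x,t) = M/(n_e·A·√(4πDt)) · exp(−(x−vt)²/(4Dt)), with n_e·A the pore (flow) area.
Plume center vt = 1.0 × 6.7 = 6.7 m, so the well at 9.1 m is 2.4 m downgradient of the peak.
√(4πDt) = 3.670 m, giving peak height M/(n_e·A·√(4πDt)) = 0.66/(0.43 × 61 × 3.670) = 0.006856 kg/m³.
(x−vt)²/(4Dt) = (2.4)²/(4 × 0.16 × 6.7) = 1.343; exp(−1.343) = 0.2611.
C = 0.006856 × 0.2611 = 0.00179 kg/m³.

0.00179 kg/m³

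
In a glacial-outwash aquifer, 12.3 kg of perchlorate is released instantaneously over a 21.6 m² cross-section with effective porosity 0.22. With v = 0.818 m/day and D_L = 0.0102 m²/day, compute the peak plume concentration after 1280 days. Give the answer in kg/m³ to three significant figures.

The peak of an instantaneous 1D plume sits at x = vt; there the Gaussian factor is 1 and C_max = M/(n_e·A·√(4πDt)), where n_e·A is the pore area the mass is dissolved in.
√(4πDt) = √(4π × 0.0102 × 1280) = 12.81 m, so C_max = 12.3/(0.22 × 21.6 × 12.81) = 0.202 kg/m³.

0.202 kg/m³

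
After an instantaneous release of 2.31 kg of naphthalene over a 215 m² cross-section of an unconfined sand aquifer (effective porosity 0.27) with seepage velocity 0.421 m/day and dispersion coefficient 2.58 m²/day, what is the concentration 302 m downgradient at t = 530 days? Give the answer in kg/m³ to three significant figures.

For an instantaneous plane source, C(x,t) = M/(n_e·A·√(4πDt)) · exp(−(x−vt)²/(4Dt)), with n_e·A the pore (flow) area.
Plume center vt = 0.421 × 530 = 223.13 m, so the well at 302 m is 78.87 m downgradient of the peak.
√(4πDt) = 131.1 m, giving peak height M/(n_e·A·√(4πDt)) = 2.31/(0.27 × 215 × 131.1) = 0.0003035 kg/m³.
(x−vt)²/(4Dt) = (78.87)²/(4 × 2.58 × 530) = 1.137; exp(−1.137) = 0.3208.
C = 0.0003035 × 0.3208 = 9.74e-05 kg/m³.

9.74e-05 kg/m³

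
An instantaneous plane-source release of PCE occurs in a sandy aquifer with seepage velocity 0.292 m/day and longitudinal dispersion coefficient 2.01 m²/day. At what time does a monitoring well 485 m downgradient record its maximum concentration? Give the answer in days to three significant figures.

For the 1D instantaneous-source solution, setting ∂C/∂t = 0 at fixed x gives v²t² + 2Dt − x² = 0, so t = (√(D² + v²x²) − D)/v².
√(D² + v²x²) = √(2.01² + 0.292² × 485²) = 141.6; v² = 0.085264.
t = (141.6 − 2.01)/0.085264 = 1640 days (vs. the pure-advection estimate x/v = 1660 d).

1640 days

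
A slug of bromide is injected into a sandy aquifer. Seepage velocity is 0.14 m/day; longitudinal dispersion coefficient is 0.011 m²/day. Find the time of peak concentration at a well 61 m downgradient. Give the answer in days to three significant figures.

435 days

For the 1D instantaneous-source solution, setting ∂C/∂t = 0 at fixed x gives v²t² + 2Dt − x² = 0, so t = (√(D² + v²x²) − D)/v².
√(D² + v²x²) = √(0.011² + 0.14² × 61²) = 8.540; v² = 0.0196.
t = (8.540 − 0.011)/0.0196 = 435 days (vs. the pure-advection estimate x/v = 436 d).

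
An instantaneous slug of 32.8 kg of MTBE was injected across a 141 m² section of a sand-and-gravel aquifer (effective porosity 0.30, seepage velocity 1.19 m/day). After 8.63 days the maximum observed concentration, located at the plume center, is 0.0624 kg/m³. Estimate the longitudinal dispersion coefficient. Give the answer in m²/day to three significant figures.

1.42 m²/day

At the plume center C_max = M/(n_e·A·√(4πDt)), so D = M²/(4πt·(n_e·A·C_max)²).
n_e·A·C_max = 0.30 × 141 × 0.0624 = 2.640 kg/m.
D = 32.8²/(4π × 8.63 × 2.640²) = 1.42 m²/day.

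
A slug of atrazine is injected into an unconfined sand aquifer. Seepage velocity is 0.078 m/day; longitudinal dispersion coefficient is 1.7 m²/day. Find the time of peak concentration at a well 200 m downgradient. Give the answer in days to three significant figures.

For the 1D instantaneous-source solution, setting ∂C/∂t = 0 at fixed x gives v²t² + 2Dt − x² = 0, so t = (√(D² + v²x²) − D)/v².
√(D² + v²x²) = √(1.7² + 0.078² × 200²) = 15.69; v² = 0.006084.
t = (15.69 − 1.7)/0.006084 = 2300 days (vs. the pure-advection estimate x/v = 2560 d).

2300 days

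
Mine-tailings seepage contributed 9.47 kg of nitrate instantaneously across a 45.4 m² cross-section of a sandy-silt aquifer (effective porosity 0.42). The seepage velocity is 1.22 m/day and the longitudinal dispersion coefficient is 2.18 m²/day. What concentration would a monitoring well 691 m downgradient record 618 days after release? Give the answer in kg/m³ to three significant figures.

For an instantaneous plane source, C(x,t) = M/(n_e·A·√(4πDt)) · exp(−(x−vt)²/(4Dt)), with n_e·A the pore (flow) area.
Plume center vt = 1.22 × 618 = 753.96 m, so the well at 691 m is 62.96 m upgradient of the peak.
√(4πDt) = 130.1 m, giving peak height M/(n_e·A·√(4πDt)) = 9.47/(0.42 × 45.4 × 130.1) = 0.003817 kg/m³.
(x−vt)²/(4Dt) = (-62.96)²/(4 × 2.18 × 618) = 0.7356; exp(−0.7356) = 0.4792.
C = 0.003817 × 0.4792 = 0.00183 kg/m³.

0.00183 kg/m³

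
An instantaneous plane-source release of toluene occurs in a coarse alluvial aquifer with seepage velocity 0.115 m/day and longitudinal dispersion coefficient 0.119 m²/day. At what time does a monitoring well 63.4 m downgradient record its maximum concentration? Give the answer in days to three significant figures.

For the 1D instantaneous-source solution, setting ∂C/∂t = 0 at fixed x gives v²t² + 2Dt − x² = 0, so t = (√(D² + v²x²) − D)/v².
√(D² + v²x²) = √(0.119² + 0.115² × 63.4²) = 7.292; v² = 0.013225.
t = (7.292 − 0.119)/0.013225 = 542 days (vs. the pure-advection estimate x/v = 551 d).

542 days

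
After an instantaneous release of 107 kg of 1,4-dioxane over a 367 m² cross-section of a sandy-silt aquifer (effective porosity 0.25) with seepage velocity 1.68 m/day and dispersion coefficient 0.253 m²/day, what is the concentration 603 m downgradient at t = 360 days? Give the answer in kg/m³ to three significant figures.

0.0342 kg/m³

For an instantaneous plane source, C(x,t) = M/(n_e·A·√(4πDt)) · exp(−(x−vt)²/(4Dt)), with n_e·A the pore (flow) area.
Plume center vt = 1.68 × 360 = 604.8 m, so the well at 603 m is 1.8 m upgradient of the peak.
√(4πDt) = 33.83 m, giving peak height M/(n_e·A·√(4πDt)) = 107/(0.25 × 367 × 33.83) = 0.03447 kg/m³.
(x−vt)²/(4Dt) = (-1.8)²/(4 × 0.253 × 360) = 0.008893; exp(−0.008893) = 0.9911.
C = 0.03447 × 0.9911 = 0.0342 kg/m³.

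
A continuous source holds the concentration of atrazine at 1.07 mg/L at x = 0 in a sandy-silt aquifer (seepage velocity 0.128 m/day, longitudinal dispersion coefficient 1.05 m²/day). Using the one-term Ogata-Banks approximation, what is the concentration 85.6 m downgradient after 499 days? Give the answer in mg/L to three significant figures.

0.269 mg/L

For a continuous step input, C/C₀ ≈ ½·erfc((x−vt)/(2√(Dt))).
vt = 0.128 × 499 = 63.872 m and 2√(Dt) = 2√(1.05 × 499) = 45.78 m.
Argument (x−vt)/(2√(Dt)) = (85.6 − 63.872)/45.78 = 0.4746; ½·erfc(0.4746) = 0.2511.
C = 1.07 × 0.2511 = 0.269 mg/L.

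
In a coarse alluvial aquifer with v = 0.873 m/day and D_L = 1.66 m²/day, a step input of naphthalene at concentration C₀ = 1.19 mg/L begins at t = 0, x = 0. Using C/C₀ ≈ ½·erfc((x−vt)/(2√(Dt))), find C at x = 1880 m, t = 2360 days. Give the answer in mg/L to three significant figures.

For a continuous step input, C/C₀ ≈ ½·erfc((x−vt)/(2√(Dt))).
vt = 0.873 × 2360 = 2060.28 m and 2√(Dt) = 2√(1.66 × 2360) = 125.2 m.
Argument (x−vt)/(2√(Dt)) = (1880 − 2060.28)/125.2 = -1.440; ½·erfc(-1.440) = 0.9791.
C = 1.19 × 0.9791 = 1.17 mg/L.

1.17 mg/L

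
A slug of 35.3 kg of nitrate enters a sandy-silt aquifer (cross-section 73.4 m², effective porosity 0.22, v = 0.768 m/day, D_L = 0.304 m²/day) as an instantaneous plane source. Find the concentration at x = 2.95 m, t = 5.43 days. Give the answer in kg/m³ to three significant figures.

0.383 kg/m³

For an instantaneous plane source, C(x,t) = M/(n_e·A·√(4πDt)) · exp(−(x−vt)²/(4Dt)), with n_e·A the pore (flow) area.
Plume center vt = 0.768 × 5.43 = 4.17024 m, so the well at 2.95 m is 1.22024 m upgradient of the peak.
√(4πDt) = 4.555 m, giving peak height M/(n_e·A·√(4πDt)) = 35.3/(0.22 × 73.4 × 4.555) = 0.4799 kg/m³.
(x−vt)²/(4Dt) = (-1.22024)²/(4 × 0.304 × 5.43) = 0.2255; exp(−0.2255) = 0.7981.
C = 0.4799 × 0.7981 = 0.383 kg/m³.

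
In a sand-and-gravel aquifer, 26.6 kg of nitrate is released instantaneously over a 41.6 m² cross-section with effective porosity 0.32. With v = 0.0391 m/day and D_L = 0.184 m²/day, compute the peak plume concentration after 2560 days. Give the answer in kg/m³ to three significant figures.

0.0260 kg/m³

The peak of an instantaneous 1D plume sits at x = vt; there the Gaussian factor is 1 and C_max = M/(n_e·A·√(4πDt)), where n_e·A is the pore area the mass is dissolved in.
√(4πDt) = √(4π × 0.184 × 2560) = 76.94 m, so C_max = 26.6/(0.32 × 41.6 × 76.94) = 0.0260 kg/m³.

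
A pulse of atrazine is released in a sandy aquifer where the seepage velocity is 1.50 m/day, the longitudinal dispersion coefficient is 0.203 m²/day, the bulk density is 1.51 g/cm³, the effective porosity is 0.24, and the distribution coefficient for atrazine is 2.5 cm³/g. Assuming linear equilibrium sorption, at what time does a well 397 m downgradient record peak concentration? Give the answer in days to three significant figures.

4430 days

Retardation factor R = 1 + ρ_b·K_d/n = 1 + 1.51 × 2.5/0.24 = 16.73.
Sorption retards both mechanisms: v_R = v/R = 0.08966 m/day, D_R = D/R = 0.01213 m²/day.
Peak time from v_R²t² + 2D_R t − x² = 0: t = (√(D_R² + v_R²x²) − D_R)/v_R².
√(D_R² + v_R²x²) = √(0.01213² + 0.08966² × 397²) = 35.60; v_R² = 0.008039.
t = (35.60 − 0.01213)/0.008039 = 4430 days.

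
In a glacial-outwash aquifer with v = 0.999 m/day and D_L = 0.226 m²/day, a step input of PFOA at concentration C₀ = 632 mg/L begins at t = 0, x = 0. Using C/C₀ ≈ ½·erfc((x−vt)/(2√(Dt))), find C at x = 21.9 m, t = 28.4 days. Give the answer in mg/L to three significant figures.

For a continuous step input, C/C₀ ≈ ½·erfc((x−vt)/(2√(Dt))).
vt = 0.999 × 28.4 = 28.3716 m and 2√(Dt) = 2√(0.226 × 28.4) = 5.067 m.
Argument (x−vt)/(2√(Dt)) = (21.9 − 28.3716)/5.067 = -1.277; ½·erfc(-1.277) = 0.9645.
C = 632 × 0.9645 = 610 mg/L.

610 mg/L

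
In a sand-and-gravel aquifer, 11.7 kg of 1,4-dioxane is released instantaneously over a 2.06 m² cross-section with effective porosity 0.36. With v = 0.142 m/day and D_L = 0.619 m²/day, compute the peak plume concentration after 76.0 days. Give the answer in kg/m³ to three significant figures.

0.649 kg/m³

The peak of an instantaneous 1D plume sits at x = vt; there the Gaussian factor is 1 and C_max = M/(n_e·A·√(4πDt)), where n_e·A is the pore area the mass is dissolved in.
√(4πDt) = √(4π × 0.619 × 76.0) = 24.31 m, so C_max = 11.7/(0.36 × 2.06 × 24.31) = 0.649 kg/m³.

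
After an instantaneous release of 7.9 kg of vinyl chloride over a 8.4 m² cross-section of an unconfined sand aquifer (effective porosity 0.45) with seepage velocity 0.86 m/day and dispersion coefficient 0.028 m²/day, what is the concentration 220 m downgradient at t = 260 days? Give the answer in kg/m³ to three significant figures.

0.140 kg/m³

For an instantaneous plane source, C(x,t) = M/(n_e·A·√(4πDt)) · exp(−(x−vt)²/(4Dt)), with n_e·A the pore (flow) area.
Plume center vt = 0.86 × 260 = 223.6 m, so the well at 220 m is 3.6 m upgradient of the peak.
√(4πDt) = 9.565 m, giving peak height M/(n_e·A·√(4πDt)) = 7.9/(0.45 × 8.4 × 9.565) = 0.2185 kg/m³.
(x−vt)²/(4Dt) = (-3.6)²/(4 × 0.028 × 260) = 0.4451; exp(−0.4451) = 0.6408.
C = 0.2185 × 0.6408 = 0.140 kg/m³.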